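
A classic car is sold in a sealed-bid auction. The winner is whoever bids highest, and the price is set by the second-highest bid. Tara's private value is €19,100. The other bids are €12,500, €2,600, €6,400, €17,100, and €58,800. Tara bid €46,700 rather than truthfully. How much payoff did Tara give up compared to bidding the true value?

The highest competing bid is €58,800.
Bidding truthfully at €19,100: the top bid is €58,800 (a rival), so Tara loses. Payoff = €0.
Bidding €46,700: the top bid is €58,800 (a rival), so Tara loses. Payoff = €0.
Regret = truthful payoff − actual payoff = €0 − €0 = €0.
The bid only affects whether you win, not the price — here both bids land on the same side of the top rival bid, so the deviation is payoff-neutral.

€0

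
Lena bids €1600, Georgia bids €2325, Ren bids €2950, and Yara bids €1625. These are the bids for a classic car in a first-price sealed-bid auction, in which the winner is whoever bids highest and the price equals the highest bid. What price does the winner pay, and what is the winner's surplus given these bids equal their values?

Ordered from highest: Ren €2950, then Georgia €2325, then Yara €1625, then Lena €1600.
Ren is the highest bidder, so Ren wins.
Under the first-price rule, the price is the highest bid: €2950.
Surplus = €2950 − €2950 = €0.

Price €2950; surplus €0.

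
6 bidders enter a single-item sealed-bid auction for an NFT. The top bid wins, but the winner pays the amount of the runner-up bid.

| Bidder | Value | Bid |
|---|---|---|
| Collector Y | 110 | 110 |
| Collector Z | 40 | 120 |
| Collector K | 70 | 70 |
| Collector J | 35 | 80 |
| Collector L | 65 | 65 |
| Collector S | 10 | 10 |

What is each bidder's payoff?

Ordered from highest: Collector Z 120; Collector Y 110; Collector J 80; Collector K 70; Collector L 65; Collector S 10.
Collector Z has the top bid and wins; the price is the second-highest bid, 110.
Collector Z's payoff = 40 − 110 = -70. All other bidders lose, so their payoff is 0.

Collector Y 0, Collector Z -70, Collector K 0, Collector J 0, Collector L 0, Collector S 0.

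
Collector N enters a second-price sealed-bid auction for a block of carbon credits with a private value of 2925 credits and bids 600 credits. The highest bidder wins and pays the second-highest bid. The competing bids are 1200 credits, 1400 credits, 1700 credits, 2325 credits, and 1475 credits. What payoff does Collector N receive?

Payoff = 0 credits.

Highest competing bid: 2325 credits.
Collector N's bid 600 credits is not the highest, so Collector N loses, pays nothing, and earns zero payoff.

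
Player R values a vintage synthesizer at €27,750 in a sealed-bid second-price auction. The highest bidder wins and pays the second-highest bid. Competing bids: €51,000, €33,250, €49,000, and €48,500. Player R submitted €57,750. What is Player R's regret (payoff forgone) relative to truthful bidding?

The highest competing bid is €51,000.
Bidding truthfully at €27,750: the top bid is €51,000 (a rival), so Player R loses. Payoff = €0.
Bidding €57,750: Player R has the top bid, wins, and pays the second-highest bid €51,000. Payoff = €27,750 − €51,000 = -€23,250.
Regret = truthful payoff − actual payoff = €0 − -€23,250 = €23,250.

Payoff forgone: €23,250.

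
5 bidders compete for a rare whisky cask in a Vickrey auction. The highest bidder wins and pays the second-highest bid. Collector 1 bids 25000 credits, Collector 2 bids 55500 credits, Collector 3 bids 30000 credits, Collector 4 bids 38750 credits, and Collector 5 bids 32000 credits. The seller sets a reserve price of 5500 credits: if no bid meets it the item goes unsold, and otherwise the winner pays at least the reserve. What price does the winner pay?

38750 credits

Ranking the bids: Collector 2 55500 credits > Collector 4 38750 credits > Collector 5 32000 credits > Collector 3 30000 credits > Collector 1 25000 credits.
Collector 2 has the highest bid, so Collector 2 wins.
The second-highest bid is 38750 credits, which exceeds the reserve, so that sets the price.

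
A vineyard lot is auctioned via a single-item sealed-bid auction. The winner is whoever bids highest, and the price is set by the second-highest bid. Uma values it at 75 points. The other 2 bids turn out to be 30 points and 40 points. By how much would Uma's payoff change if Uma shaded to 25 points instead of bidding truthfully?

Change in payoff: -35 points.

The highest competing bid is 40 points.
Bidding truthfully at 75 points: Uma has the top bid, wins, and pays the second-highest bid 40 points. Payoff = 75 points − 40 points = 35 points.
Bidding 25 points: the top bid is 40 points (a rival), so Uma loses. Payoff = 0 points.
Change = 0 points − 35 points = -35 points.
Deviating from a truthful bid can only lose payoff in a second-price auction — never gain.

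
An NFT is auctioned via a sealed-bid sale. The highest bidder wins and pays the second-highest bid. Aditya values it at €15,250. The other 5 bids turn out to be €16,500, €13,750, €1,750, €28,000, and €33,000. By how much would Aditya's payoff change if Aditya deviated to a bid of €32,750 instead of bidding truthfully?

The highest competing bid is €33,000.
Bidding truthfully at €15,250: the top bid is €33,000 (a rival), so Aditya loses. Payoff = €0.
Bidding €32,750: the top bid is €33,000 (a rival), so Aditya loses. Payoff = €0.
Change = €0 − €0 = €0.
The bid only affects whether you win, not the price — here both bids land on the same side of the top rival bid, so the deviation is payoff-neutral.

€0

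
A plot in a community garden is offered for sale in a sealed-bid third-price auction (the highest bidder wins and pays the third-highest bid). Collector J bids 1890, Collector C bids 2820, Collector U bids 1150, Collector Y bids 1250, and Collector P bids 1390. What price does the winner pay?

The winner pays 1390.

Sorted high to low: Collector C 2820, then Collector J 1890, then Collector P 1390, then Collector Y 1250, then Collector U 1150.
Collector C is the highest bidder, so Collector C wins.
Under the third-price rule, the price is the third-highest bid: 1390.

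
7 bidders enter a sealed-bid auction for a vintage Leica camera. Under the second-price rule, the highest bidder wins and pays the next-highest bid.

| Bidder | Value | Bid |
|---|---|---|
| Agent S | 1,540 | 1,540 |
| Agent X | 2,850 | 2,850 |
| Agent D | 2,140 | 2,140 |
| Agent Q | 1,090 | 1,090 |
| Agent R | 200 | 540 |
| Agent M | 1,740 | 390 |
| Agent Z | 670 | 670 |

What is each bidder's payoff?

Ordered from highest: Agent X 2,850; Agent D 2,140; Agent S 1,540; Agent Q 1,090; Agent Z 670; Agent R 540; Agent M 390.
Agent X has the top bid and wins; the price is the second-highest bid, 2,140.
Agent X's payoff = 2,850 − 2,140 = 710. All other bidders lose, so their payoff is 0.

Payoffs: Agent S 0, Agent X 710, Agent D 0, Agent Q 0, Agent R 0, Agent M 0, Agent Z 0.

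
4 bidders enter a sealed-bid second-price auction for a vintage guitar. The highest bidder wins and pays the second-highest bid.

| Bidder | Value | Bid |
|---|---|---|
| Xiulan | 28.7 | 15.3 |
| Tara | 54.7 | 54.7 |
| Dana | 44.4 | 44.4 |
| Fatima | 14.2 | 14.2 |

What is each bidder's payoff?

Ordered from highest: Tara 54.7 > Dana 44.4 > Xiulan 15.3 > Fatima 14.2.
Tara has the top bid and wins; the price is the second-highest bid, 44.4.
Tara's payoff = 54.7 − 44.4 = 10.3. All other bidders lose, so their payoff is 0.

Xiulan 0.0, Tara 10.3, Dana 0.0, Fatima 0.0.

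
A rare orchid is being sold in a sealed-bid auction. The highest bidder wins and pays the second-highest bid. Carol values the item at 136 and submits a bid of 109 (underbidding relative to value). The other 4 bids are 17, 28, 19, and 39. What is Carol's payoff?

Payoff = 97.

Highest competing bid: 39.
Carol's bid 109 is the highest overall, so Carol wins and pays the second-highest bid, 39.
Payoff = value − price = 136 − 39 = 97.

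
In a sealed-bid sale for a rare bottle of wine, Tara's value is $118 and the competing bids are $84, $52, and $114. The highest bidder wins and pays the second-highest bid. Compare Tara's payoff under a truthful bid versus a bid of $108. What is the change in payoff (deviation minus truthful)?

Change in payoff: -$4.

The highest competing bid is $114.
Bidding truthfully at $118: Tara has the top bid, wins, and pays the second-highest bid $114. Payoff = $118 − $114 = $4.
Bidding $108: the top bid is $114 (a rival), so Tara loses. Payoff = $0.
Change = $0 − $4 = -$4.
This is the dominant-strategy logic: truthful bidding weakly beats any alternative.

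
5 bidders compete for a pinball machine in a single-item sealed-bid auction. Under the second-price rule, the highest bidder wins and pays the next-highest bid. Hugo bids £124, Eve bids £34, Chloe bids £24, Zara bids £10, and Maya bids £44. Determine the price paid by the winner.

Ranking the bids: Hugo £124 > Maya £44 > Eve £34 > Chloe £24 > Zara £10.
Hugo has the highest bid, so Hugo wins.
The second-highest bid is £44, so that is what Hugo pays.

The winner pays £44.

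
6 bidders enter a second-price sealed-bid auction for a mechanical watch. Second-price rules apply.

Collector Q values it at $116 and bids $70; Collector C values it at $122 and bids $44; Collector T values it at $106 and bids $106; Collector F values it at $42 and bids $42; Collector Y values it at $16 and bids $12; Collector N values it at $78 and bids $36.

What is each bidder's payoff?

Bids in descending order: Collector T $106, then Collector Q $70, then Collector C $44, then Collector F $42, then Collector N $36, then Collector Y $12.
Collector T has the top bid and wins; the price is the second-highest bid, $70.
Collector T's payoff = $106 − $70 = $36. All other bidders lose, so their payoff is 0.

Collector Q $0, Collector C $0, Collector T $36, Collector F $0, Collector Y $0, Collector N $0.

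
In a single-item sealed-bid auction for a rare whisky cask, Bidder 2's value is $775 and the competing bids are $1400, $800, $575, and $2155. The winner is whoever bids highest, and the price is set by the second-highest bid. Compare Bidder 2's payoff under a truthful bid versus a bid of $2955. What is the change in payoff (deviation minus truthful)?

The highest competing bid is $2155.
Bidding truthfully at $775: the top bid is $2155 (a rival), so Bidder 2 loses. Payoff = $0.
Bidding $2955: Bidder 2 has the top bid, wins, and pays the second-highest bid $2155. Payoff = $775 − $2155 = -$1380.
Change = -$1380 − $0 = -$1380.

Payoff change: -$1380.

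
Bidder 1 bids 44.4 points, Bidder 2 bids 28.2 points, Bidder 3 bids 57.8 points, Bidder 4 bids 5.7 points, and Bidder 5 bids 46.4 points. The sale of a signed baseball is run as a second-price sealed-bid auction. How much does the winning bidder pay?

Ranking the bids: Bidder 3 57.8 points, then Bidder 5 46.4 points, then Bidder 1 44.4 points, then Bidder 2 28.2 points, then Bidder 4 5.7 points.
Bidder 3 has the highest bid, so Bidder 3 wins.
The second-highest bid is 46.4 points, so that is what Bidder 3 pays.

The winner pays 46.4 points.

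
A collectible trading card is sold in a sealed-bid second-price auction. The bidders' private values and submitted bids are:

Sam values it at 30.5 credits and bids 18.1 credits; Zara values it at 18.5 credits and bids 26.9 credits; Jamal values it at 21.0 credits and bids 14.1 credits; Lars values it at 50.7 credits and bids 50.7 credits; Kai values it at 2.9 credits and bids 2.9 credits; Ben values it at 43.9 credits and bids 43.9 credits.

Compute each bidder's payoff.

Bids in descending order: Lars 50.7 credits; Ben 43.9 credits; Zara 26.9 credits; Sam 18.1 credits; Jamal 14.1 credits; Kai 2.9 credits.
Lars has the top bid and wins; the price is the second-highest bid, 43.9 credits.
Lars's payoff = 50.7 credits − 43.9 credits = 6.8 credits. All other bidders lose, so their payoff is 0.

Sam 0.0 credits, Zara 0.0 credits, Jamal 0.0 credits, Lars 6.8 credits, Kai 0.0 credits, Ben 0.0 credits.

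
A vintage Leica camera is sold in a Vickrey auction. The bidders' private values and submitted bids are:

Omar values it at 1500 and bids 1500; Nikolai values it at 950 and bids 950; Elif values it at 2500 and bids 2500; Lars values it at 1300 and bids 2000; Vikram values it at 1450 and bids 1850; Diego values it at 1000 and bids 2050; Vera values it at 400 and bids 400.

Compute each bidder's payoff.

Ordered from highest: Elif 2500; Diego 2050; Lars 2000; Vikram 1850; Omar 1500; Nikolai 950; Vera 400.
Elif has the top bid and wins; the price is the second-highest bid, 2050.
Elif's payoff = 2500 − 2050 = 450. All other bidders lose, so their payoff is 0.

Payoffs: Omar 0, Nikolai 0, Elif 450, Lars 0, Vikram 0, Diego 0, Vera 0.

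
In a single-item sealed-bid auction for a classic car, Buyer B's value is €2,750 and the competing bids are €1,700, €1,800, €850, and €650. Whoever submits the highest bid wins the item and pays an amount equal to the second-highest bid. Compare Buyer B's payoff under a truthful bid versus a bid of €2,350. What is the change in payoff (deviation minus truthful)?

The highest competing bid is €1,800.
Bidding truthfully at €2,750: Buyer B has the top bid, wins, and pays the second-highest bid €1,800. Payoff = €2,750 − €1,800 = €950.
Bidding €2,350: Buyer B has the top bid, wins, and pays the second-highest bid €1,800. Payoff = €2,750 − €1,800 = €950.
Change = €950 − €950 = €0.

Payoff change: €0.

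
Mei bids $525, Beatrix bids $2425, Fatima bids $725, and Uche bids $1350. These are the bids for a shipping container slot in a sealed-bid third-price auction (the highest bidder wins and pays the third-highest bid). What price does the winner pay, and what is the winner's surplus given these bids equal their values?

Ranking the bids: Beatrix $2425 > Uche $1350 > Fatima $725 > Mei $525.
Beatrix is the highest bidder, so Beatrix wins.
Under the third-price rule, the price is the third-highest bid: $725.
Surplus = $2425 − $725 = $1700.

The winner pays $725 for a surplus of $1700.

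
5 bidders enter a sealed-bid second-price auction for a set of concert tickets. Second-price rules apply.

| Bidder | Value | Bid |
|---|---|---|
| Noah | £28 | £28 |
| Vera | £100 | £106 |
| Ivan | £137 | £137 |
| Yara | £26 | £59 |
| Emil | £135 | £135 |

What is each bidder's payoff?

Noah £0, Vera £0, Ivan £2, Yara £0, Emil £0.

Ranking the bids: Ivan £137; Emil £135; Vera £106; Yara £59; Noah £28.
Ivan has the top bid and wins; the price is the second-highest bid, £135.
Ivan's payoff = £137 − £135 = £2. All other bidders lose, so their payoff is 0.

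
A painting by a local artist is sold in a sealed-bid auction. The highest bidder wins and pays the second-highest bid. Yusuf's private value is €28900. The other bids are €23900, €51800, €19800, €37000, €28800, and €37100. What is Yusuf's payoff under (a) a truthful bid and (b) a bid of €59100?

(a) €0  (b) -€22900

The highest competing bid is €51800.
Bidding truthfully at €28900: the top bid is €51800 (a rival), so Yusuf loses. Payoff = €0.
Bidding €59100: Yusuf has the top bid, wins, and pays the second-highest bid €51800. Payoff = €28900 − €51800 = -€22900.
Deviating from a truthful bid can only lose payoff in a second-price auction — never gain.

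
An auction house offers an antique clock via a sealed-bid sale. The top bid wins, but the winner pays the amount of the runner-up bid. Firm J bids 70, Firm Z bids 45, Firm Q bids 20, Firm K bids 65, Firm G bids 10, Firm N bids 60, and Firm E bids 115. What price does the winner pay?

The winner pays 70.

Bids in descending order: Firm E 115 > Firm J 70 > Firm K 65 > Firm N 60 > Firm Z 45 > Firm Q 20 > Firm G 10.
Firm E has the highest bid, so Firm E wins.
The second-highest bid is 70, so that is what Firm E pays.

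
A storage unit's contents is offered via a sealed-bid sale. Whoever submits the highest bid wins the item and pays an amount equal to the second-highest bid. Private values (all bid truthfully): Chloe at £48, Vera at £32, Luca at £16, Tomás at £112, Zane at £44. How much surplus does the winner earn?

Winner's surplus: £64.

Bids in descending order: Tomás £112; Chloe £48; Zane £44; Vera £32; Luca £16.
Tomás wins with the top bid and pays the second-highest, £48.
Surplus = £112 − £48 = £64.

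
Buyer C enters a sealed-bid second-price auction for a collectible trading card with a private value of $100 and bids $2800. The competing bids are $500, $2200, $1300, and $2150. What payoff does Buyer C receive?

Highest competing bid: $2200.
Buyer C's bid $2800 is the highest overall, so Buyer C wins and pays the second-highest bid, $2200.
Payoff = value − price = $100 − $2200 = -$2100.
Overbidding won the item at a price above value — truthful bidding would have avoided this loss.

Payoff = -$2100.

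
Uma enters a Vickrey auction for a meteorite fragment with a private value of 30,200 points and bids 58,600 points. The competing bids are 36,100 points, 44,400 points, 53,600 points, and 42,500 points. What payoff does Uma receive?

Highest competing bid: 53,600 points.
Uma's bid 58,600 points is the highest overall, so Uma wins and pays the second-highest bid, 53,600 points.
Payoff = value − price = 30,200 points − 53,600 points = -23,400 points.
Overbidding won the item at a price above value — truthful bidding would have avoided this loss.

Uma's payoff: -23,400 points.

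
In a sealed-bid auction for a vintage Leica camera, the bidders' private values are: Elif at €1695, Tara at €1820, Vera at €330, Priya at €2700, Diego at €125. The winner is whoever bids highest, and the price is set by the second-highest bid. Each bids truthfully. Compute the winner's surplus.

Ordered from highest: Priya €2700 > Tara €1820 > Elif €1695 > Vera €330 > Diego €125.
Priya wins with the top bid and pays the second-highest, €1820.
Surplus = €2700 − €1820 = €880.

Winner's surplus: €880.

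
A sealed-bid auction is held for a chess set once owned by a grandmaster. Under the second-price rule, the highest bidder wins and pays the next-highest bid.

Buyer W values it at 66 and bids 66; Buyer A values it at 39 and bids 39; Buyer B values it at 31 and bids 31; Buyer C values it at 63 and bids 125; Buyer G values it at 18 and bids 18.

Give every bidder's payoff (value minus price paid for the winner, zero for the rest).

Bids in descending order: Buyer C 125, then Buyer W 66, then Buyer A 39, then Buyer B 31, then Buyer G 18.
Buyer C has the top bid and wins; the price is the second-highest bid, 66.
Buyer C's payoff = 63 − 66 = -3. All other bidders lose, so their payoff is 0.

Payoffs: Buyer W 0, Buyer A 0, Buyer B 0, Buyer C -3, Buyer G 0.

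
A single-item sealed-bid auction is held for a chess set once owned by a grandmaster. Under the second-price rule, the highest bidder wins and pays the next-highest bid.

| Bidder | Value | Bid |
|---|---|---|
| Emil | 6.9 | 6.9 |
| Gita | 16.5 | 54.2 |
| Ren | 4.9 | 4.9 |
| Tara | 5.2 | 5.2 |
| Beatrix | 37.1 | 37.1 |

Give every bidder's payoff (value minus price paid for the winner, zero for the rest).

Ranking the bids: Gita 54.2 > Beatrix 37.1 > Emil 6.9 > Tara 5.2 > Ren 4.9.
Gita has the top bid and wins; the price is the second-highest bid, 37.1.
Gita's payoff = 16.5 − 37.1 = -20.6. All other bidders lose, so their payoff is 0.

Payoffs: Emil 0.0, Gita -20.6, Ren 0.0, Tara 0.0, Beatrix 0.0.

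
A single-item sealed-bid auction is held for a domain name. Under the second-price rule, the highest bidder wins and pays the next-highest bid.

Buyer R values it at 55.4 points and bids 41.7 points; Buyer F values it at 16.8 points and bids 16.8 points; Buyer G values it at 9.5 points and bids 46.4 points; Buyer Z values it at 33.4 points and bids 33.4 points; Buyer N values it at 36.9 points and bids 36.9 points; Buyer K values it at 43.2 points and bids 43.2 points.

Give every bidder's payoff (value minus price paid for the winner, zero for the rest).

Payoffs: Buyer R 0.0 points, Buyer F 0.0 points, Buyer G -33.7 points, Buyer Z 0.0 points, Buyer N 0.0 points, Buyer K 0.0 points.

Sorted high to low: Buyer G 46.4 points, then Buyer K 43.2 points, then Buyer R 41.7 points, then Buyer N 36.9 points, then Buyer Z 33.4 points, then Buyer F 16.8 points.
Buyer G has the top bid and wins; the price is the second-highest bid, 43.2 points.
Buyer G's payoff = 9.5 points − 43.2 points = -33.7 points. All other bidders lose, so their payoff is 0.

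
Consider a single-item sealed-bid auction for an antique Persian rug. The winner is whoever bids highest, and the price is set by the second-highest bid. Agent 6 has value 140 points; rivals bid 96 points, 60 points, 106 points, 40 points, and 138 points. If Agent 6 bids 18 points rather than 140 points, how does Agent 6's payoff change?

Payoff change: -2 points.

The highest competing bid is 138 points.
Bidding truthfully at 140 points: Agent 6 has the top bid, wins, and pays the second-highest bid 138 points. Payoff = 140 points − 138 points = 2 points.
Bidding 18 points: the top bid is 138 points (a rival), so Agent 6 loses. Payoff = 0 points.
Change = 0 points − 2 points = -2 points.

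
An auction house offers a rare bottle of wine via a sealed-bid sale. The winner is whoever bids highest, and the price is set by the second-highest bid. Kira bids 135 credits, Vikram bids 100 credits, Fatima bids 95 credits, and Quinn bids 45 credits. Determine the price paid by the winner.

100 credits

Ranking the bids: Kira 135 credits; Vikram 100 credits; Fatima 95 credits; Quinn 45 credits.
Kira has the highest bid, so Kira wins.
The second-highest bid is 100 credits, so that is what Kira pays.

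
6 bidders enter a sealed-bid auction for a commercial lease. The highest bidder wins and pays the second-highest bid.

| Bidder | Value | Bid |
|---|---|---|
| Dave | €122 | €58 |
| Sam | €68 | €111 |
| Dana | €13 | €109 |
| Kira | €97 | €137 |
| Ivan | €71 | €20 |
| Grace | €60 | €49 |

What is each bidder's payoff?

Ordered from highest: Kira €137, then Sam €111, then Dana €109, then Dave €58, then Grace €49, then Ivan €20.
Kira has the top bid and wins; the price is the second-highest bid, €111.
Kira's payoff = €97 − €111 = -€14. All other bidders lose, so their payoff is 0.

Payoffs: Dave €0, Sam €0, Dana €0, Kira -€14, Ivan €0, Grace €0.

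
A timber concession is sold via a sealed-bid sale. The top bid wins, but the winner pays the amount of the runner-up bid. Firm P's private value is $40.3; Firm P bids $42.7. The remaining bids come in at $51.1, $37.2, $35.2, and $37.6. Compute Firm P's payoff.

Highest competing bid: $51.1.
Firm P's bid $42.7 is not the highest, so Firm P loses, pays nothing, and earns zero payoff.

Payoff = $0.0.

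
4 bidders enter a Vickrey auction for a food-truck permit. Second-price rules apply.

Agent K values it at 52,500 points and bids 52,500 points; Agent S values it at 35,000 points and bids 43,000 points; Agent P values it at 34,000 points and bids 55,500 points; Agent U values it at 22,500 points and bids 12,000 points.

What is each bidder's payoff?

Payoffs: Agent K 0 points, Agent S 0 points, Agent P -18,500 points, Agent U 0 points.

Ranking the bids: Agent P 55,500 points; Agent K 52,500 points; Agent S 43,000 points; Agent U 12,000 points.
Agent P has the top bid and wins; the price is the second-highest bid, 52,500 points.
Agent P's payoff = 34,000 points − 52,500 points = -18,500 points. All other bidders lose, so their payoff is 0.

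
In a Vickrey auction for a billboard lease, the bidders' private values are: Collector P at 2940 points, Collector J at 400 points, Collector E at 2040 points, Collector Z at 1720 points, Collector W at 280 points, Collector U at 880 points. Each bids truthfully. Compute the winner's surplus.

Sorted high to low: Collector P 2940 points; Collector E 2040 points; Collector Z 1720 points; Collector U 880 points; Collector J 400 points; Collector W 280 points.
Collector P wins with the top bid and pays the second-highest, 2040 points.
Surplus = 2940 points − 2040 points = 900 points.

Winner's surplus: 900 points.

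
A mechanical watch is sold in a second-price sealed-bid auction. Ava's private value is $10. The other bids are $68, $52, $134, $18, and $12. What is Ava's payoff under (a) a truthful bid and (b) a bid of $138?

(a) $0  (b) -$124

The highest competing bid is $134.
Bidding truthfully at $10: the top bid is $134 (a rival), so Ava loses. Payoff = $0.
Bidding $138: Ava has the top bid, wins, and pays the second-highest bid $134. Payoff = $10 − $134 = -$124.
This is the dominant-strategy logic: truthful bidding weakly beats any alternative.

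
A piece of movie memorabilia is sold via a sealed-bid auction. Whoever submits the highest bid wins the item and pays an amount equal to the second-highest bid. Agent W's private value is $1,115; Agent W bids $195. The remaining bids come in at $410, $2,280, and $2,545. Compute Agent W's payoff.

Highest competing bid: $2,545.
Agent W's bid $195 is not the highest, so Agent W loses, pays nothing, and earns zero payoff.

Payoff = $0.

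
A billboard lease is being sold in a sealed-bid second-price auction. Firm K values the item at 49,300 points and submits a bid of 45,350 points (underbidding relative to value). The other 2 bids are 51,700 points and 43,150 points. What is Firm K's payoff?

Highest competing bid: 51,700 points.
Firm K's bid 45,350 points is not the highest, so Firm K loses, pays nothing, and earns zero payoff.

0 points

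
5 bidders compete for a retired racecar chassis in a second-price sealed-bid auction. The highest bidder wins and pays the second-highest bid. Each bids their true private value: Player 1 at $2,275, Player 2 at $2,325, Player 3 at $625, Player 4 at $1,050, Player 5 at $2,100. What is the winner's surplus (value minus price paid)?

$50

Bids in descending order: Player 2 $2,325, then Player 1 $2,275, then Player 5 $2,100, then Player 4 $1,050, then Player 3 $625.
Player 2 wins with the top bid and pays the second-highest, $2,275.
Surplus = $2,325 − $2,275 = $50.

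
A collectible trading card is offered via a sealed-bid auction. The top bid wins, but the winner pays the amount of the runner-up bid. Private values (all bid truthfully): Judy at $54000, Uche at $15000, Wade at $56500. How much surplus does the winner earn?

Ordered from highest: Wade $56500, then Judy $54000, then Uche $15000.
Wade wins with the top bid and pays the second-highest, $54000.
Surplus = $56500 − $54000 = $2500.

$2500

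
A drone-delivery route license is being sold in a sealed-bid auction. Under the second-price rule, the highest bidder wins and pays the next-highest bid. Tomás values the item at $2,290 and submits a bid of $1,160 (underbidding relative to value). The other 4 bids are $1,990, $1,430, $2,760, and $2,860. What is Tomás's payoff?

Highest competing bid: $2,860.
Tomás's bid $1,160 is not the highest, so Tomás loses, pays nothing, and earns zero payoff.

Tomás's payoff: $0.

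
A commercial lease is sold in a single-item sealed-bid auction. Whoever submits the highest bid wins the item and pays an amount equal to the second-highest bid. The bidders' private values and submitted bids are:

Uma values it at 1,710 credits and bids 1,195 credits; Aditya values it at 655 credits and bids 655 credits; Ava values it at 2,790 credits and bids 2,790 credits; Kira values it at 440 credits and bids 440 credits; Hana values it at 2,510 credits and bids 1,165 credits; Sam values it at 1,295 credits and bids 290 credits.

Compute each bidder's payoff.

Ordered from highest: Ava 2,790 credits; Uma 1,195 credits; Hana 1,165 credits; Aditya 655 credits; Kira 440 credits; Sam 290 credits.
Ava has the top bid and wins; the price is the second-highest bid, 1,195 credits.
Ava's payoff = 2,790 credits − 1,195 credits = 1,595 credits. All other bidders lose, so their payoff is 0.

Payoffs: Uma 0 credits, Aditya 0 credits, Ava 1,595 credits, Kira 0 credits, Hana 0 credits, Sam 0 credits.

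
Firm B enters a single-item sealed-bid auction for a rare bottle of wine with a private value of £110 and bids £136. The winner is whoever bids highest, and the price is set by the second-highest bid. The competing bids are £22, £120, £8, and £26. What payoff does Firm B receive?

Firm B's payoff: -£10.

Highest competing bid: £120.
Firm B's bid £136 is the highest overall, so Firm B wins and pays the second-highest bid, £120.
Payoff = value − price = £110 − £120 = -£10.
Overbidding won the item at a price above value — truthful bidding would have avoided this loss.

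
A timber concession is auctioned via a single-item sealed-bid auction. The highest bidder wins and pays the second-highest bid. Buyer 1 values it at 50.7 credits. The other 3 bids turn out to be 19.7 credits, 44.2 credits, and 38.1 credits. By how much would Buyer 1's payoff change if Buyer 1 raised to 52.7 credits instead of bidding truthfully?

The highest competing bid is 44.2 credits.
Bidding truthfully at 50.7 credits: Buyer 1 has the top bid, wins, and pays the second-highest bid 44.2 credits. Payoff = 50.7 credits − 44.2 credits = 6.5 credits.
Bidding 52.7 credits: Buyer 1 has the top bid, wins, and pays the second-highest bid 44.2 credits. Payoff = 50.7 credits − 44.2 credits = 6.5 credits.
Change = 6.5 credits − 6.5 credits = 0.0 credits.

Payoff change: 0.0 credits.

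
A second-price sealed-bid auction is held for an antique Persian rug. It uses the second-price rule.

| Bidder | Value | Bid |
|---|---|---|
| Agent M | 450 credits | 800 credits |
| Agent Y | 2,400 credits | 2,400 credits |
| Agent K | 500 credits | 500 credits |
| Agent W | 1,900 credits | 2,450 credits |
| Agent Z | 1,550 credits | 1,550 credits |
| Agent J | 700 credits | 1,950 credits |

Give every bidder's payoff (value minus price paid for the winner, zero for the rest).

Ordered from highest: Agent W 2,450 credits, then Agent Y 2,400 credits, then Agent J 1,950 credits, then Agent Z 1,550 credits, then Agent M 800 credits, then Agent K 500 credits.
Agent W has the top bid and wins; the price is the second-highest bid, 2,400 credits.
Agent W's payoff = 1,900 credits − 2,400 credits = -500 credits. All other bidders lose, so their payoff is 0.

Payoffs: Agent M 0 credits, Agent Y 0 credits, Agent K 0 credits, Agent W -500 credits, Agent Z 0 credits, Agent J 0 credits.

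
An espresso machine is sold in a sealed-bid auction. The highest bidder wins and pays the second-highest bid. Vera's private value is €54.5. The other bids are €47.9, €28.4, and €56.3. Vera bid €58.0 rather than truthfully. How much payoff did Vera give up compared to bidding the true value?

€1.8

The highest competing bid is €56.3.
Bidding truthfully at €54.5: the top bid is €56.3 (a rival), so Vera loses. Payoff = €0.0.
Bidding €58.0: Vera has the top bid, wins, and pays the second-highest bid €56.3. Payoff = €54.5 − €56.3 = -€1.8.
Regret = truthful payoff − actual payoff = €0.0 − -€1.8 = €1.8.
This is the dominant-strategy logic: truthful bidding weakly beats any alternative.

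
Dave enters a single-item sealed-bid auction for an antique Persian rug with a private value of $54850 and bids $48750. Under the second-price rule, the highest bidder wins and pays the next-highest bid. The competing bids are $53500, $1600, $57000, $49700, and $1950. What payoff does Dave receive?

Highest competing bid: $57000.
Dave's bid $48750 is not the highest, so Dave loses, pays nothing, and earns zero payoff.

Dave's payoff: $0.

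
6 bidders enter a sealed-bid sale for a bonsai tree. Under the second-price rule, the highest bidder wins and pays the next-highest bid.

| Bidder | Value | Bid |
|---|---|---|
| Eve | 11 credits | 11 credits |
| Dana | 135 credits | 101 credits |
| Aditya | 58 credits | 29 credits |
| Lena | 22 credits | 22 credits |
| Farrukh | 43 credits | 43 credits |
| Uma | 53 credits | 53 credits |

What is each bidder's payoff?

Sorted high to low: Dana 101 credits, then Uma 53 credits, then Farrukh 43 credits, then Aditya 29 credits, then Lena 22 credits, then Eve 11 credits.
Dana has the top bid and wins; the price is the second-highest bid, 53 credits.
Dana's payoff = 135 credits − 53 credits = 82 credits. All other bidders lose, so their payoff is 0.

Eve 0 credits, Dana 82 credits, Aditya 0 credits, Lena 0 credits, Farrukh 0 credits, Uma 0 credits.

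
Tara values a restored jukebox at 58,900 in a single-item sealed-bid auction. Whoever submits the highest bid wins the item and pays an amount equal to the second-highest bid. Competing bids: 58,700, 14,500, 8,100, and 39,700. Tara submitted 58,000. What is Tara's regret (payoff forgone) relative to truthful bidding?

The highest competing bid is 58,700.
Bidding truthfully at 58,900: Tara has the top bid, wins, and pays the second-highest bid 58,700. Payoff = 58,900 − 58,700 = 200.
Bidding 58,000: the top bid is 58,700 (a rival), so Tara loses. Payoff = 0.
Regret = truthful payoff − actual payoff = 200 − 0 = 200.
Deviating from a truthful bid can only lose payoff in a second-price auction — never gain.

Regret: 200.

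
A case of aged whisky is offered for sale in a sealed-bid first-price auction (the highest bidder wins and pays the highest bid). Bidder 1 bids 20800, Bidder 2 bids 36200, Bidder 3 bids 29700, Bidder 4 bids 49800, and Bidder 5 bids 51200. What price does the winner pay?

51200

Bids in descending order: Bidder 5 51200; Bidder 4 49800; Bidder 2 36200; Bidder 3 29700; Bidder 1 20800.
Bidder 5 is the highest bidder, so Bidder 5 wins.
Under the first-price rule, the price is the highest bid: 51200.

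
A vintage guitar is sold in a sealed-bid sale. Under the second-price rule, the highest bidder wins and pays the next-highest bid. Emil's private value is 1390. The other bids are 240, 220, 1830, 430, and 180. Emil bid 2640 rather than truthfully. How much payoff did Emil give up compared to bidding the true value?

The highest competing bid is 1830.
Bidding truthfully at 1390: the top bid is 1830 (a rival), so Emil loses. Payoff = 0.
Bidding 2640: Emil has the top bid, wins, and pays the second-highest bid 1830. Payoff = 1390 − 1830 = -440.
Regret = truthful payoff − actual payoff = 0 − -440 = 440.

440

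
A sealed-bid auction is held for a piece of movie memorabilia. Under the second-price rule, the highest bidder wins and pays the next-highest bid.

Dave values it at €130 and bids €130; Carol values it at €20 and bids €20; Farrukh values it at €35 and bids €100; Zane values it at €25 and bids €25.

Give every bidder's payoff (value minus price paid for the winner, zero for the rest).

Sorted high to low: Dave €130 > Farrukh €100 > Zane €25 > Carol €20.
Dave has the top bid and wins; the price is the second-highest bid, €100.
Dave's payoff = €130 − €100 = €30. All other bidders lose, so their payoff is 0.

Payoffs: Dave €30, Carol €0, Farrukh €0, Zane €0.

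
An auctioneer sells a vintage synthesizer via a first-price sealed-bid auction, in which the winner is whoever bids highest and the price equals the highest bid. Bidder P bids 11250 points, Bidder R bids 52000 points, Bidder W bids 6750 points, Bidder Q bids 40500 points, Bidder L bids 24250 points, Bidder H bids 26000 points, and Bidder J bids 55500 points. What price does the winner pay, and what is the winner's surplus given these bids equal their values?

Ranking the bids: Bidder J 55500 points > Bidder R 52000 points > Bidder Q 40500 points > Bidder H 26000 points > Bidder L 24250 points > Bidder P 11250 points > Bidder W 6750 points.
Bidder J is the highest bidder, so Bidder J wins.
Under the first-price rule, the price is the highest bid: 55500 points.
Surplus = 55500 points − 55500 points = 0 points.

The winner pays 55500 points for a surplus of 0 points.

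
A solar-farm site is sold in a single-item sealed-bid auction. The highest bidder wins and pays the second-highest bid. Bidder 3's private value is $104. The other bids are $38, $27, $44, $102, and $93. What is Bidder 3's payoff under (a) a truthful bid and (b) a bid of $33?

The highest competing bid is $102.
Bidding truthfully at $104: Bidder 3 has the top bid, wins, and pays the second-highest bid $102. Payoff = $104 − $102 = $2.
Bidding $33: the top bid is $102 (a rival), so Bidder 3 loses. Payoff = $0.

Truthful: $2; alternative: $0.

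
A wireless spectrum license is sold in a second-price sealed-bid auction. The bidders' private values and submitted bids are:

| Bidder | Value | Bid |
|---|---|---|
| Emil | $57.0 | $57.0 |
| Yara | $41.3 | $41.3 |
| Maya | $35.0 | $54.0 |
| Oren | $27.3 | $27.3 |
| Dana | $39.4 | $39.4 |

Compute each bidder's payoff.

Emil $3.0, Yara $0.0, Maya $0.0, Oren $0.0, Dana $0.0.

Sorted high to low: Emil $57.0 > Maya $54.0 > Yara $41.3 > Dana $39.4 > Oren $27.3.
Emil has the top bid and wins; the price is the second-highest bid, $54.0.
Emil's payoff = $57.0 − $54.0 = $3.0. All other bidders lose, so their payoff is 0.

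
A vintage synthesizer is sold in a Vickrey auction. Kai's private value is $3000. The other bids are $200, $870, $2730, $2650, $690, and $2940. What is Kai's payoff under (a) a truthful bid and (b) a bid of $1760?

The highest competing bid is $2940.
Bidding truthfully at $3000: Kai has the top bid, wins, and pays the second-highest bid $2940. Payoff = $3000 − $2940 = $60.
Bidding $1760: the top bid is $2940 (a rival), so Kai loses. Payoff = $0.

(a) $60  (b) $0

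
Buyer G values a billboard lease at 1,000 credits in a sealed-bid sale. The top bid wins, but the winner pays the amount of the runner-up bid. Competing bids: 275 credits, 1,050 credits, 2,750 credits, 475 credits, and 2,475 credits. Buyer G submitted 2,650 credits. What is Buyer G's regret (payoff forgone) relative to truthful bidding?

The highest competing bid is 2,750 credits.
Bidding truthfully at 1,000 credits: the top bid is 2,750 credits (a rival), so Buyer G loses. Payoff = 0 credits.
Bidding 2,650 credits: the top bid is 2,750 credits (a rival), so Buyer G loses. Payoff = 0 credits.
Regret = truthful payoff − actual payoff = 0 credits − 0 credits = 0 credits.
The bid only affects whether you win, not the price — here both bids land on the same side of the top rival bid, so the deviation is payoff-neutral.

Regret: 0 credits.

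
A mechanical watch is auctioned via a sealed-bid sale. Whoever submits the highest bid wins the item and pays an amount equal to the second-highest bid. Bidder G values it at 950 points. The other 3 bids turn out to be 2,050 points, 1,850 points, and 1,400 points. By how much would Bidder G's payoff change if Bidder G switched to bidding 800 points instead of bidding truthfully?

The highest competing bid is 2,050 points.
Bidding truthfully at 950 points: the top bid is 2,050 points (a rival), so Bidder G loses. Payoff = 0 points.
Bidding 800 points: the top bid is 2,050 points (a rival), so Bidder G loses. Payoff = 0 points.
Change = 0 points − 0 points = 0 points.

Payoff change: 0 points.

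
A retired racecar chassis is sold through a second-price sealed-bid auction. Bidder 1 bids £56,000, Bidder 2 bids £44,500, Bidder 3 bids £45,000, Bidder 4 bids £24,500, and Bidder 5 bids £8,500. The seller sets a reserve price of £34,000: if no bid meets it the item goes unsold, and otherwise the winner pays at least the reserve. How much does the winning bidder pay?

£45,000

Bids in descending order: Bidder 1 £56,000, then Bidder 3 £45,000, then Bidder 2 £44,500, then Bidder 4 £24,500, then Bidder 5 £8,500.
Bidder 1 has the highest bid, so Bidder 1 wins.
The second-highest bid is £45,000, which exceeds the reserve, so that sets the price.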